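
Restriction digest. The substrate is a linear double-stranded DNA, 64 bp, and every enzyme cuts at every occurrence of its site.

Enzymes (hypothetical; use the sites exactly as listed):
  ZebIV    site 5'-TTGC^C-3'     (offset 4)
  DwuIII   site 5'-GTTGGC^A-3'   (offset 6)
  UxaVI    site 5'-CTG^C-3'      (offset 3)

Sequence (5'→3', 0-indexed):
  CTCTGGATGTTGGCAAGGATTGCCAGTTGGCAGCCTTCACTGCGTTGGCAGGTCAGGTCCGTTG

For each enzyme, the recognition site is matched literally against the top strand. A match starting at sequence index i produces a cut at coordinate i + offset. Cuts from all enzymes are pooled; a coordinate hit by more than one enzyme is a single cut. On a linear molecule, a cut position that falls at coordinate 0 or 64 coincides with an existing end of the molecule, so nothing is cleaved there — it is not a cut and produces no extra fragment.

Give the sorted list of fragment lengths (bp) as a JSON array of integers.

Scan for sites:
  ZebIV (TTGCC, off=4): starts [19] → cuts [23]
  DwuIII (GTTGGCA, off=6): starts [8, 25, 43] → cuts [14, 31, 49]
  UxaVI (CTGC, off=3): starts [39] → cuts [42]

All cut coordinates (distinct, sorted): [14, 23, 31, 42, 49]

Fragments:
  [0,14): 14 bp
  [14,23): 9 bp
  [23,31): 8 bp
  [31,42): 11 bp
  [42,49): 7 bp
  [49,64): 15 bp

[7,8,9,11,14,15]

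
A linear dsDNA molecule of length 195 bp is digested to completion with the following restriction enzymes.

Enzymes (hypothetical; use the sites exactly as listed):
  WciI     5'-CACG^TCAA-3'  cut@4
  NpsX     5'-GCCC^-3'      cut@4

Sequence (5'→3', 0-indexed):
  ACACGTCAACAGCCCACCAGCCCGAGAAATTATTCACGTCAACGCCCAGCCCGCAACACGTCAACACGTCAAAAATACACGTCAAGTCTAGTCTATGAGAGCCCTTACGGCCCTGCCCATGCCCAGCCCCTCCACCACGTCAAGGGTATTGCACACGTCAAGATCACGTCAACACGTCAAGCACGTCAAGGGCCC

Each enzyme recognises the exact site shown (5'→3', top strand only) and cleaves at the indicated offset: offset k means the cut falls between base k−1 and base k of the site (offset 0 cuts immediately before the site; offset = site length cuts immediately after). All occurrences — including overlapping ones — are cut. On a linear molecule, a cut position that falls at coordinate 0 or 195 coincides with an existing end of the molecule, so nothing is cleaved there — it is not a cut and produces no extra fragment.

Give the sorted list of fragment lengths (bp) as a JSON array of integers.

[5,5,5,5,6,8,8,8,8,9,9,9,10,10,10,11,13,15,18,23]

Scan for sites:
  WciI CACGTCAA/4: at [1, 34, 56, 64, 77, 135, 153, 164, 172, 181] ⇒ [5, 38, 60, 68, 81, 139, 157, 168, 176, 185]
  NpsX GCCC/4: at [11, 19, 43, 48, 100, 109, 114, 120, 125, 191] ⇒ [15, 23, 47, 52, 104, 113, 118, 124, 129] (position 195 is a terminus of the linear molecule — no cut)

All cut coordinates (distinct, sorted): [5, 15, 23, 38, 47, 52, 60, 68, 81, 104, 113, 118, 124, 129, 139, 157, 168, 176, 185]

Fragment lengths:
  [0,5): 5 bp
  [5,15): 10 bp
  [15,23): 8 bp
  [23,38): 15 bp
  [38,47): 9 bp
  [47,52): 5 bp
  [52,60): 8 bp
  [60,68): 8 bp
  [68,81): 13 bp
  [81,104): 23 bp
  [104,113): 9 bp
  [113,118): 5 bp
  [118,124): 6 bp
  [124,129): 5 bp
  [129,139): 10 bp
  [139,157): 18 bp
  [157,168): 11 bp
  [168,176): 8 bp
  [176,185): 9 bp
  [185,195): 10 bp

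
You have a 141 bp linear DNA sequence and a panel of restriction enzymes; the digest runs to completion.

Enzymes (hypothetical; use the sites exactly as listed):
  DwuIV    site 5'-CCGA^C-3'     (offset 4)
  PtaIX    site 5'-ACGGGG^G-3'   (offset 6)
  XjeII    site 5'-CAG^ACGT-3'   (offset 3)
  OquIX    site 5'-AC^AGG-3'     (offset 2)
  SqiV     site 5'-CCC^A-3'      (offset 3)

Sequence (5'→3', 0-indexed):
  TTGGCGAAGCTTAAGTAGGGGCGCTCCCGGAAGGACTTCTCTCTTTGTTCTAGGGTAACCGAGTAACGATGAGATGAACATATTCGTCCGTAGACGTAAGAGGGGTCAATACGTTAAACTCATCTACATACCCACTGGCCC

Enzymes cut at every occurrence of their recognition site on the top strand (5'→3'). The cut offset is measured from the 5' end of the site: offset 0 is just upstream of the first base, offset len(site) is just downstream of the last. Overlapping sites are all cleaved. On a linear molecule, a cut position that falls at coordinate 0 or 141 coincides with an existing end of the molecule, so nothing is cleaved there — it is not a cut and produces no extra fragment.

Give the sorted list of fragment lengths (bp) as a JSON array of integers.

Site scan:
  DwuIV (CCGAC, off=4): no sites
  PtaIX (ACGGGGG, off=6): no sites
  XjeII (CAGACGT, off=3): no sites
  OquIX (ACAGG, off=2): no sites
  SqiV (CCCA, off=3): starts [130] → cuts [133]

All cut coordinates (distinct, sorted): [133]

Fragment lengths:
  [0,133): 133 bp
  [133,141): 8 bp

[8,133]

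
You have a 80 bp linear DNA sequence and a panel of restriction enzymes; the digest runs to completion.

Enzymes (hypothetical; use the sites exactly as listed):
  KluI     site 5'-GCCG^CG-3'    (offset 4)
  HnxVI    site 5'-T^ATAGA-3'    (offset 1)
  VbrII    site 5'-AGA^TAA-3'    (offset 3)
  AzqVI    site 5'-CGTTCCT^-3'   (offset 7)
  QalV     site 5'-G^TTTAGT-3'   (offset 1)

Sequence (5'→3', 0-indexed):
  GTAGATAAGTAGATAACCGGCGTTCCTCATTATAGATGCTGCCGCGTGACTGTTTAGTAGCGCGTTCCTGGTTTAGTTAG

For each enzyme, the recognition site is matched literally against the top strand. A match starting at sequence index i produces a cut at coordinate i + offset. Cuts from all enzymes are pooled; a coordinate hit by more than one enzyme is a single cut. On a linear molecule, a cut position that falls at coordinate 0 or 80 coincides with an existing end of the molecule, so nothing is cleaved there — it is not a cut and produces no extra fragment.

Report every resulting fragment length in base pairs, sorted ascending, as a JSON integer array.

[2,4,5,8,8,9,13,14,17]

Per-enzyme occurrences:
  KluI GCCGCG/4: at [40] ⇒ [44]
  HnxVI TATAGA/1: at [30] ⇒ [31]
  VbrII AGATAA/3: at [2, 10] ⇒ [5, 13]
  AzqVI CGTTCCT/7: at [20, 62] ⇒ [27, 69]
  QalV GTTTAGT/1: at [51, 70] ⇒ [52, 71]

Pooled cuts: [5, 13, 27, 31, 44, 52, 69, 71]

Fragment lengths:
  [0,5): 5 bp
  [5,13): 8 bp
  [13,27): 14 bp
  [27,31): 4 bp
  [31,44): 13 bp
  [44,52): 8 bp
  [52,69): 17 bp
  [69,71): 2 bp
  [71,80): 9 bp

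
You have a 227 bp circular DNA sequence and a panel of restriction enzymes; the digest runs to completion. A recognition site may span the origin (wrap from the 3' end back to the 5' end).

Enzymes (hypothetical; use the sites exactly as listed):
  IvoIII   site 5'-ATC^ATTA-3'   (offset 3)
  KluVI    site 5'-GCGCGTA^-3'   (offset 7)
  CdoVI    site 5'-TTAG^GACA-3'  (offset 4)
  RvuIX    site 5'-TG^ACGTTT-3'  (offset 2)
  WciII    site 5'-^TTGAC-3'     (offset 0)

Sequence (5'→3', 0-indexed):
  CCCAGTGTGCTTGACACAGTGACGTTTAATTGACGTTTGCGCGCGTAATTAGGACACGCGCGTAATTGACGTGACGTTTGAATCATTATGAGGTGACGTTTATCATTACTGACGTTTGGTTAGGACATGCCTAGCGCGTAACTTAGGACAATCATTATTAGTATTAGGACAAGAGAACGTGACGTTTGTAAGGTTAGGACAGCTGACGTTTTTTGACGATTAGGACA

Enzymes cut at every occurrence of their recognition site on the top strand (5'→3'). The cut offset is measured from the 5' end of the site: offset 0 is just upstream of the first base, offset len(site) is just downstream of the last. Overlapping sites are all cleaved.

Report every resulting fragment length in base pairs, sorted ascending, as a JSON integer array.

[1,3,5,6,7,7,7,8,8,8,9,11,11,11,11,12,12,14,14,14,15,16,17]

Scan for sites:
  IvoIII (ATCATTA, off=3): starts [81, 101, 150] → cuts [84, 104, 153]
  KluVI (GCGCGTA, off=7): starts [40, 57, 133] → cuts [47, 64, 140]
  CdoVI (TTAGGACA, off=4): starts [48, 119, 142, 163, 193, 219] → cuts [52, 123, 146, 167, 197, 223]
  RvuIX (TGACGTTT, off=2): starts [19, 30, 71, 93, 109, 179, 203] → cuts [21, 32, 73, 95, 111, 181, 205]
  WciII (TTGAC, off=0): starts [10, 29, 65, 212] → cuts [10, 29, 65, 212]

Pooled cuts: [10, 21, 29, 32, 47, 52, 64, 65, 73, 84, 95, 104, 111, 123, 140, 146, 153, 167, 181, 197, 205, 212, 223]

Fragments:
  10→21: 11 bp
  21→29: 8 bp
  29→32: 3 bp
  32→47: 15 bp
  47→52: 5 bp
  52→64: 12 bp
  64→65: 1 bp
  65→73: 8 bp
  73→84: 11 bp
  84→95: 11 bp
  95→104: 9 bp
  104→111: 7 bp
  111→123: 12 bp
  123→140: 17 bp
  140→146: 6 bp
  146→153: 7 bp
  153→167: 14 bp
  167→181: 14 bp
  181→197: 16 bp
  197→205: 8 bp
  205→212: 7 bp
  212→223: 11 bp
  223→10 (wrap): 227-223+10 = 14 bp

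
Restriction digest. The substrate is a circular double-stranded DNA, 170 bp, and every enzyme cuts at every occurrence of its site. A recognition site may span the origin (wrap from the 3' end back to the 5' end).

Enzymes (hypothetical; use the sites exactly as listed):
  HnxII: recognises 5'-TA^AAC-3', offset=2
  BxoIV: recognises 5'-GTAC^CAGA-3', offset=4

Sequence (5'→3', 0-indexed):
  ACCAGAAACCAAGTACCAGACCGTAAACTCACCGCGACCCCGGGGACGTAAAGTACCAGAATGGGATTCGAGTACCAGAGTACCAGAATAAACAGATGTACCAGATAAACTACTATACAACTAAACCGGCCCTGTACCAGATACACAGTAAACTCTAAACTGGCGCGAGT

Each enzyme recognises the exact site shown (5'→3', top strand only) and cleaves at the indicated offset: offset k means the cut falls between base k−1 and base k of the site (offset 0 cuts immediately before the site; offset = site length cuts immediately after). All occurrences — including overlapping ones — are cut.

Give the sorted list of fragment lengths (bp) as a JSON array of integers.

Site scan:
  HnxII TAAAC/2: at [23, 88, 105, 121, 148, 155] ⇒ [25, 90, 107, 123, 150, 157]
  BxoIV GTACCAGA/4: at [12, 52, 71, 79, 97, 133, 168] ⇒ [2, 16, 56, 75, 83, 101, 137]

All cut coordinates (distinct, sorted): [2, 16, 25, 56, 75, 83, 90, 101, 107, 123, 137, 150, 157]

Fragment lengths:
  2→16: 14 bp
  16→25: 9 bp
  25→56: 31 bp
  56→75: 19 bp
  75→83: 8 bp
  83→90: 7 bp
  90→101: 11 bp
  101→107: 6 bp
  107→123: 16 bp
  123→137: 14 bp
  137→150: 13 bp
  150→157: 7 bp
  157→2 (wrap): 170-157+2 = 15 bp

[6,7,7,8,9,11,13,14,14,15,16,19,31]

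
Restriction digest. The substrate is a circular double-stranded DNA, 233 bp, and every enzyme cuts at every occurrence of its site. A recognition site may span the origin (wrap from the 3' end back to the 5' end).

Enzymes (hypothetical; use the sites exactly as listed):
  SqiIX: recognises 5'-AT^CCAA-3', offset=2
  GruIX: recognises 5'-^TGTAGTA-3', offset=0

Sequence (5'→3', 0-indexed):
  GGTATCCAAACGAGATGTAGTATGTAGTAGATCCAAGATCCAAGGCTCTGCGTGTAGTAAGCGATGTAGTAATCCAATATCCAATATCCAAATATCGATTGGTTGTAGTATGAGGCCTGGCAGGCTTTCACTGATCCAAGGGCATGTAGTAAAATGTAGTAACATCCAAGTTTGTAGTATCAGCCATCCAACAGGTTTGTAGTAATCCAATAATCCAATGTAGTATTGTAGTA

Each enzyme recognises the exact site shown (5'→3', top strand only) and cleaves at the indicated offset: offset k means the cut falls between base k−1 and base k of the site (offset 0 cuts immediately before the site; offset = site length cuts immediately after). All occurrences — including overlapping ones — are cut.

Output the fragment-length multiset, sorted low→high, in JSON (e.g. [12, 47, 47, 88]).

[4,7,7,7,7,7,8,8,9,9,9,10,10,10,10,11,12,12,13,15,16,32]

Scan for sites:
  SqiIX (ATCCAA, off=2): starts [3, 30, 37, 71, 78, 85, 133, 163, 185, 204, 212] → cuts [5, 32, 39, 73, 80, 87, 135, 165, 187, 206, 214]
  GruIX (TGTAGTA, off=0): starts [15, 22, 52, 64, 103, 144, 154, 172, 197, 218, 226] → cuts [15, 22, 52, 64, 103, 144, 154, 172, 197, 218, 226]

All cut coordinates (distinct, sorted): [5, 15, 22, 32, 39, 52, 64, 73, 80, 87, 103, 135, 144, 154, 165, 172, 187, 197, 206, 214, 218, 226]

Fragment lengths:
  5→15: 10 bp
  15→22: 7 bp
  22→32: 10 bp
  32→39: 7 bp
  39→52: 13 bp
  52→64: 12 bp
  64→73: 9 bp
  73→80: 7 bp
  80→87: 7 bp
  87→103: 16 bp
  103→135: 32 bp
  135→144: 9 bp
  144→154: 10 bp
  154→165: 11 bp
  165→172: 7 bp
  172→187: 15 bp
  187→197: 10 bp
  197→206: 9 bp
  206→214: 8 bp
  214→218: 4 bp
  218→226: 8 bp
  226→5 (wrap): 233-226+5 = 12 bp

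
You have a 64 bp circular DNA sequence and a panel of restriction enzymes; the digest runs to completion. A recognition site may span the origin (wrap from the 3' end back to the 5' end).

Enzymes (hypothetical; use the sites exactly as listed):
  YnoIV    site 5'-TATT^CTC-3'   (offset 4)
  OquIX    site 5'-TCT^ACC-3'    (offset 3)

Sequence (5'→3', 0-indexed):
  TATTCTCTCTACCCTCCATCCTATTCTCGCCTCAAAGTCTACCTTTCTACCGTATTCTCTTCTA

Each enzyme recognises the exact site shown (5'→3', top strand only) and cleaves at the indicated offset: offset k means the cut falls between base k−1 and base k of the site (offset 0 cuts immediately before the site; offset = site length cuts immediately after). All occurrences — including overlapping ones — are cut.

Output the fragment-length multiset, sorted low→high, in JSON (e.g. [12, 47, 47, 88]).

Per-enzyme occurrences:
  YnoIV TATTCTC/4: at [0, 21, 52] ⇒ [4, 25, 56]
  OquIX TCTACC/3: at [7, 37, 45] ⇒ [10, 40, 48]

Pooled cuts: [4, 10, 25, 40, 48, 56]

Fragments:
  4→10: 6 bp
  10→25: 15 bp
  25→40: 15 bp
  40→48: 8 bp
  48→56: 8 bp
  56→4 (wrap): 64-56+4 = 12 bp

[6,8,8,12,15,15]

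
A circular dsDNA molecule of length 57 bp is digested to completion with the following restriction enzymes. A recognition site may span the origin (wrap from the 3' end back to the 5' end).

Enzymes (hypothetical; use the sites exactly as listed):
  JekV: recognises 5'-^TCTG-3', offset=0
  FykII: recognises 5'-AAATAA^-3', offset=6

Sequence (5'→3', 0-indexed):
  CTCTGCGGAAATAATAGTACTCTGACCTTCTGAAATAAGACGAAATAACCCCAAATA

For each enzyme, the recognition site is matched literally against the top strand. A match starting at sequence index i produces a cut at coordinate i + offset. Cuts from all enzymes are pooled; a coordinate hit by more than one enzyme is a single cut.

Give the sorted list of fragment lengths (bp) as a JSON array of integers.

[6,8,10,10,10,13]

Scan for sites:
  JekV (TCTG, off=0): starts [1, 20, 28] → cuts [1, 20, 28]
  FykII (AAATAA, off=6): starts [8, 32, 42] → cuts [14, 38, 48]

Pooled cuts: [1, 14, 20, 28, 38, 48]

Fragment lengths:
  1→14: 13 bp
  14→20: 6 bp
  20→28: 8 bp
  28→38: 10 bp
  38→48: 10 bp
  48→1 (wrap): 57-48+1 = 10 bp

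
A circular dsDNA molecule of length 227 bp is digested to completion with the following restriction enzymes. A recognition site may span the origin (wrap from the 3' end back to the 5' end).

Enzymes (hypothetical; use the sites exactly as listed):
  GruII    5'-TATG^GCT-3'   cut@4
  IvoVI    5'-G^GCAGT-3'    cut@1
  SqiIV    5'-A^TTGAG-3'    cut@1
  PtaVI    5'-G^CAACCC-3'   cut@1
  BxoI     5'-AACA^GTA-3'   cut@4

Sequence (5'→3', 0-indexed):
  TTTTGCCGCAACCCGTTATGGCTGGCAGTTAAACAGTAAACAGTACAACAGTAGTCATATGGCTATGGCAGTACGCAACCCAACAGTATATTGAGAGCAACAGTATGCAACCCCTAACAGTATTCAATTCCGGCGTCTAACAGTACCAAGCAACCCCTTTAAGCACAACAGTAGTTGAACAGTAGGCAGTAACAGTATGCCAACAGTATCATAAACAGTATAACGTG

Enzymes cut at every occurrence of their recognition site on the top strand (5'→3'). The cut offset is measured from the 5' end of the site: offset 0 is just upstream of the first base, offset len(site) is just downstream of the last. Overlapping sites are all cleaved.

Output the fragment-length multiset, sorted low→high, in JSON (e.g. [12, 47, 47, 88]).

Scan for sites:
  GruII TATGGCT/4: at [16, 57] ⇒ [20, 61]
  IvoVI GGCAGT/1: at [23, 66, 184] ⇒ [24, 67, 185]
  SqiIV ATTGAG/1: at [89] ⇒ [90]
  PtaVI GCAACCC/1: at [7, 74, 106, 149] ⇒ [8, 75, 107, 150]
  BxoI AACAGTA/4: at [31, 38, 46, 81, 98, 115, 138, 166, 177, 190, 201, 213] ⇒ [35, 42, 50, 85, 102, 119, 142, 170, 181, 194, 205, 217]

All cut coordinates (distinct, sorted): [8, 20, 24, 35, 42, 50, 61, 67, 75, 85, 90, 102, 107, 119, 142, 150, 170, 181, 185, 194, 205, 217]

Fragment lengths:
  8→20: 12 bp
  20→24: 4 bp
  24→35: 11 bp
  35→42: 7 bp
  42→50: 8 bp
  50→61: 11 bp
  61→67: 6 bp
  67→75: 8 bp
  75→85: 10 bp
  85→90: 5 bp
  90→102: 12 bp
  102→107: 5 bp
  107→119: 12 bp
  119→142: 23 bp
  142→150: 8 bp
  150→170: 20 bp
  170→181: 11 bp
  181→185: 4 bp
  185→194: 9 bp
  194→205: 11 bp
  205→217: 12 bp
  217→8 (wrap): 227-217+8 = 18 bp

[4,4,5,5,6,7,8,8,8,9,10,11,11,11,11,12,12,12,12,18,20,23]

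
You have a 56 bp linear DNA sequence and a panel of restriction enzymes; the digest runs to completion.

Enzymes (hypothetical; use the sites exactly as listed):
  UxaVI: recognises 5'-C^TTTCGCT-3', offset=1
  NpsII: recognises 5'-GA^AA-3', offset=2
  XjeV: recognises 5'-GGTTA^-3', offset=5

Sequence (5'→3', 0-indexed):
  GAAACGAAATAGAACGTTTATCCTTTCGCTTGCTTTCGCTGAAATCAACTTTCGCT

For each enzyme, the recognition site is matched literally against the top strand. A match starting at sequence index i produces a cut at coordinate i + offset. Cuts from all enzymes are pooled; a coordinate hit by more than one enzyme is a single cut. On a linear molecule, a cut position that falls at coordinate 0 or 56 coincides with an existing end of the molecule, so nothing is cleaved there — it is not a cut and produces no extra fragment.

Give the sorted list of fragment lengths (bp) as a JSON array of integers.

[2,5,7,7,9,10,16]

Site scan:
  UxaVI (CTTTCGCT, off=1): starts [22, 32, 48] → cuts [23, 33, 49]
  NpsII (GAAA, off=2): starts [0, 5, 40] → cuts [2, 7, 42]
  XjeV (GGTTA, off=5): no sites

Pooled cuts: [2, 7, 23, 33, 42, 49]

Fragment lengths:
  [0,2): 2 bp
  [2,7): 5 bp
  [7,23): 16 bp
  [23,33): 10 bp
  [33,42): 9 bp
  [42,49): 7 bp
  [49,56): 7 bp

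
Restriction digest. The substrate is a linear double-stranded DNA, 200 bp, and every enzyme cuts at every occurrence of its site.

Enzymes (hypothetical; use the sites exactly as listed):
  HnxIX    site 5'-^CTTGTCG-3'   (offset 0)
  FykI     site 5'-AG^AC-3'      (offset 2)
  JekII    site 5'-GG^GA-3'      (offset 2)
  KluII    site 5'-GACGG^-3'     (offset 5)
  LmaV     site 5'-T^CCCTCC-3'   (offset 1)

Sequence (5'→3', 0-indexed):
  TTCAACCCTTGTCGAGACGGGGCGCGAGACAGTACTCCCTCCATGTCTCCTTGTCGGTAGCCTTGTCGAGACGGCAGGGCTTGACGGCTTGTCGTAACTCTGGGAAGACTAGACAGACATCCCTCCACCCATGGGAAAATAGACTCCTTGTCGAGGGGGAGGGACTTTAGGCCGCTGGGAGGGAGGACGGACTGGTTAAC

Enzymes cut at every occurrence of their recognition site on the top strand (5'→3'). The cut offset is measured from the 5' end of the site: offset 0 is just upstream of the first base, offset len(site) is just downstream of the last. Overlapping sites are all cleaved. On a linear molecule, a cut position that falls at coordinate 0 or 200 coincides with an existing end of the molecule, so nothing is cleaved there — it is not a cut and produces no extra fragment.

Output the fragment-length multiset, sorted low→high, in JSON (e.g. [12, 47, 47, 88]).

[4,4,4,4,4,4,4,4,5,7,8,8,8,8,9,9,10,12,12,13,13,14,16,16]

Per-enzyme occurrences:
  HnxIX (CTTGTCG, off=0): starts [7, 49, 61, 87, 146] → cuts [7, 49, 61, 87, 146]
  FykI (AGAC, off=2): starts [14, 26, 68, 105, 110, 114, 140] → cuts [16, 28, 70, 107, 112, 116, 142]
  JekII (GGGA, off=2): starts [101, 132, 156, 160, 176, 180] → cuts [103, 134, 158, 162, 178, 182]
  KluII (GACGG, off=5): starts [15, 69, 82, 185] → cuts [20, 74, 87, 190]
  LmaV (TCCCTCC, off=1): starts [35, 119] → cuts [36, 120]

Pooled cuts: [7, 16, 20, 28, 36, 49, 61, 70, 74, 87, 103, 107, 112, 116, 120, 134, 142, 146, 158, 162, 178, 182, 190]

Fragments:
  [0,7): 7 bp
  [7,16): 9 bp
  [16,20): 4 bp
  [20,28): 8 bp
  [28,36): 8 bp
  [36,49): 13 bp
  [49,61): 12 bp
  [61,70): 9 bp
  [70,74): 4 bp
  [74,87): 13 bp
  [87,103): 16 bp
  [103,107): 4 bp
  [107,112): 5 bp
  [112,116): 4 bp
  [116,120): 4 bp
  [120,134): 14 bp
  [134,142): 8 bp
  [142,146): 4 bp
  [146,158): 12 bp
  [158,162): 4 bp
  [162,178): 16 bp
  [178,182): 4 bp
  [182,190): 8 bp
  [190,200): 10 bp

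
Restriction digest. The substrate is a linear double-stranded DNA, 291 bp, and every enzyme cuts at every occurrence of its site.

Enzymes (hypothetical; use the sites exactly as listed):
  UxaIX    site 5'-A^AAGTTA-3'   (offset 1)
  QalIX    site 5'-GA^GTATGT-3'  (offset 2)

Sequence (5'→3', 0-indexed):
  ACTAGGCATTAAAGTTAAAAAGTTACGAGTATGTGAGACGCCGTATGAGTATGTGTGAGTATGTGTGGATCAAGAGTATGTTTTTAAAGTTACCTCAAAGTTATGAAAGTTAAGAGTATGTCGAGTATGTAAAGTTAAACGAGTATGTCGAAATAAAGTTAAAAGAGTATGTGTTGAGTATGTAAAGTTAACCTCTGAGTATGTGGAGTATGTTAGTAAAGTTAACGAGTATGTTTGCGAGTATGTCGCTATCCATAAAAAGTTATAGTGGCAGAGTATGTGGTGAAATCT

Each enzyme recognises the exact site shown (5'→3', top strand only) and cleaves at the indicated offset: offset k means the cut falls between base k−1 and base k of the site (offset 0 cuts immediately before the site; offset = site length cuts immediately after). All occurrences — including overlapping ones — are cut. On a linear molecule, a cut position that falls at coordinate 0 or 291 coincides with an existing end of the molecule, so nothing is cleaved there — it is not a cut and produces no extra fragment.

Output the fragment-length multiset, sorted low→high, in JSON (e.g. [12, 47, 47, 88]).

Scan for sites:
  UxaIX AAAGTTA/1: at [10, 18, 85, 96, 105, 130, 154, 183, 217, 258] ⇒ [11, 19, 86, 97, 106, 131, 155, 184, 218, 259]
  QalIX GAGTATGT/2: at [26, 46, 56, 73, 113, 122, 140, 164, 175, 196, 205, 226, 238, 273] ⇒ [28, 48, 58, 75, 115, 124, 142, 166, 177, 198, 207, 228, 240, 275]

Pooled cuts: [11, 19, 28, 48, 58, 75, 86, 97, 106, 115, 124, 131, 142, 155, 166, 177, 184, 198, 207, 218, 228, 240, 259, 275]

Fragment lengths:
  [0,11): 11 bp
  [11,19): 8 bp
  [19,28): 9 bp
  [28,48): 20 bp
  [48,58): 10 bp
  [58,75): 17 bp
  [75,86): 11 bp
  [86,97): 11 bp
  [97,106): 9 bp
  [106,115): 9 bp
  [115,124): 9 bp
  [124,131): 7 bp
  [131,142): 11 bp
  [142,155): 13 bp
  [155,166): 11 bp
  [166,177): 11 bp
  [177,184): 7 bp
  [184,198): 14 bp
  [198,207): 9 bp
  [207,218): 11 bp
  [218,228): 10 bp
  [228,240): 12 bp
  [240,259): 19 bp
  [259,275): 16 bp
  [275,291): 16 bp

[7,7,8,9,9,9,9,9,10,10,11,11,11,11,11,11,11,12,13,14,16,16,17,19,20]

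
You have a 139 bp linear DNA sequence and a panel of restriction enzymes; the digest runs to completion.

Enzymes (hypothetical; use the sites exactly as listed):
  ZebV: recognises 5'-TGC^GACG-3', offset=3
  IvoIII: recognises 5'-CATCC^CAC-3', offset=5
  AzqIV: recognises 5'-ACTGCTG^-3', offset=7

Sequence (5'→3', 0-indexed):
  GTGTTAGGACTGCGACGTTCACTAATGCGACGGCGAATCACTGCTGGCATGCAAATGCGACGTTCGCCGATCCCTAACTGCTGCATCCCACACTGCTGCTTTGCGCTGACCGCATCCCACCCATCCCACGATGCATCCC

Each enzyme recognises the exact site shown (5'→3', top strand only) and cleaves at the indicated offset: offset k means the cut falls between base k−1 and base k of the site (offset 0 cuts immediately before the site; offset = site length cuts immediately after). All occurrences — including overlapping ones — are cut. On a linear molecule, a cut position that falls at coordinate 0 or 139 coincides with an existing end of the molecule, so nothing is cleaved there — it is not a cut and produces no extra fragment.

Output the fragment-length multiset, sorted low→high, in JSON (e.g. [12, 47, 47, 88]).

Per-enzyme occurrences:
  ZebV (TGCGACG, off=3): starts [10, 25, 55] → cuts [13, 28, 58]
  IvoIII (CATCCCAC, off=5): starts [83, 112, 121] → cuts [88, 117, 126]
  AzqIV (ACTGCTG, off=7): starts [39, 76, 91] → cuts [46, 83, 98]

Pooled cuts: [13, 28, 46, 58, 83, 88, 98, 117, 126]

Fragments:
  [0,13): 13 bp
  [13,28): 15 bp
  [28,46): 18 bp
  [46,58): 12 bp
  [58,83): 25 bp
  [83,88): 5 bp
  [88,98): 10 bp
  [98,117): 19 bp
  [117,126): 9 bp
  [126,139): 13 bp

[5,9,10,12,13,13,15,18,19,25]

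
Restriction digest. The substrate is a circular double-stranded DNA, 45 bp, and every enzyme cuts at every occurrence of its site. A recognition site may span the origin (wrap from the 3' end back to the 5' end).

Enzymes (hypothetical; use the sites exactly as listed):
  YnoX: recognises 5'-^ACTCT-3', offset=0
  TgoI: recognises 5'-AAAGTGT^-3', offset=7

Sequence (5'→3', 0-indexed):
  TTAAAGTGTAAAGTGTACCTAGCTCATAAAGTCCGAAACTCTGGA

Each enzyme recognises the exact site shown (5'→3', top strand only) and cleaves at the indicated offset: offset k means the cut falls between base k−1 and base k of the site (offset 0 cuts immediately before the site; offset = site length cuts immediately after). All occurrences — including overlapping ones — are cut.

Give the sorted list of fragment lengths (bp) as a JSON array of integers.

[7,17,21]

Site scan:
  YnoX (ACTCT, off=0): starts [37] → cuts [37]
  TgoI (AAAGTGT, off=7): starts [2, 9] → cuts [9, 16]

All cut coordinates (distinct, sorted): [9, 16, 37]

Fragment lengths:
  9→16: 7 bp
  16→37: 21 bp
  37→9 (wrap): 45-37+9 = 17 bp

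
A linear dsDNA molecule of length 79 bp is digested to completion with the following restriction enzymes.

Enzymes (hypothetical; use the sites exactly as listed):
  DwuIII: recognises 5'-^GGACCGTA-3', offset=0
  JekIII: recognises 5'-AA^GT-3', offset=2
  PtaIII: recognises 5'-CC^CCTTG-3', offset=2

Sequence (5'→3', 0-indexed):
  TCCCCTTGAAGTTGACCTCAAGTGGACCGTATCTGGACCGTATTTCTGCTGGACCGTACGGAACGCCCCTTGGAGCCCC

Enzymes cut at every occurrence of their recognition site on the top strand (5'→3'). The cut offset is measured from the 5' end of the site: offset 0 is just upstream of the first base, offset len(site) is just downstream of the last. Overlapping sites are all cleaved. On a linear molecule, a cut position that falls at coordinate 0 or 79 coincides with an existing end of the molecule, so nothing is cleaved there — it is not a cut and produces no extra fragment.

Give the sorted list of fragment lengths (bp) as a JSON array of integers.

Site scan:
  DwuIII GGACCGTA/0: at [23, 34, 50] ⇒ [23, 34, 50]
  JekIII AAGT/2: at [8, 19] ⇒ [10, 21]
  PtaIII CCCCTTG/2: at [1, 65] ⇒ [3, 67]

Pooled cuts: [3, 10, 21, 23, 34, 50, 67]

Fragments:
  [0,3): 3 bp
  [3,10): 7 bp
  [10,21): 11 bp
  [21,23): 2 bp
  [23,34): 11 bp
  [34,50): 16 bp
  [50,67): 17 bp
  [67,79): 12 bp

[2,3,7,11,11,12,16,17]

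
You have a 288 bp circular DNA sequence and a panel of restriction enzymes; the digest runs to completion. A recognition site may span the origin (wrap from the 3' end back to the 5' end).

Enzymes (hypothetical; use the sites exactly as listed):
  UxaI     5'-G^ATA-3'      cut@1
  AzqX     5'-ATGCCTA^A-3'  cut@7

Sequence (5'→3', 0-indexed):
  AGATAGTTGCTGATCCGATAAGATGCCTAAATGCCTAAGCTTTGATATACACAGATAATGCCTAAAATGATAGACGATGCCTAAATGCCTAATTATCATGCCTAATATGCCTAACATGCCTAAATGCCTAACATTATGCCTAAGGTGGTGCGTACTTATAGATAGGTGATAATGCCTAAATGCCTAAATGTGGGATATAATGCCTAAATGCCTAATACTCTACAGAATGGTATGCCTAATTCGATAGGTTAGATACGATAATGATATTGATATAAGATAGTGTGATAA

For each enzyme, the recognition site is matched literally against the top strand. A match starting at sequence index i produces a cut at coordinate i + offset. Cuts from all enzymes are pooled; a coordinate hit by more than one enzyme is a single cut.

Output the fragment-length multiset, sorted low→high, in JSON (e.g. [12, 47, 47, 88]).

[5,5,5,6,6,6,7,7,7,8,8,8,8,8,8,8,9,9,9,10,10,10,12,12,12,13,14,15,19,24]

Per-enzyme occurrences:
  UxaI GATA/1: at [1, 16, 43, 53, 68, 160, 167, 193, 242, 251, 256, 262, 268, 275, 283] ⇒ [2, 17, 44, 54, 69, 161, 168, 194, 243, 252, 257, 263, 269, 276, 284]
  AzqX ATGCCTAA/7: at [22, 30, 57, 76, 84, 97, 106, 115, 123, 135, 171, 179, 199, 207, 231] ⇒ [29, 37, 64, 83, 91, 104, 113, 122, 130, 142, 178, 186, 206, 214, 238]

All cut coordinates (distinct, sorted): [2, 17, 29, 37, 44, 54, 64, 69, 83, 91, 104, 113, 122, 130, 142, 161, 168, 178, 186, 194, 206, 214, 238, 243, 252, 257, 263, 269, 276, 284]

Fragments:
  2→17: 15 bp
  17→29: 12 bp
  29→37: 8 bp
  37→44: 7 bp
  44→54: 10 bp
  54→64: 10 bp
  64→69: 5 bp
  69→83: 14 bp
  83→91: 8 bp
  91→104: 13 bp
  104→113: 9 bp
  113→122: 9 bp
  122→130: 8 bp
  130→142: 12 bp
  142→161: 19 bp
  161→168: 7 bp
  168→178: 10 bp
  178→186: 8 bp
  186→194: 8 bp
  194→206: 12 bp
  206→214: 8 bp
  214→238: 24 bp
  238→243: 5 bp
  243→252: 9 bp
  252→257: 5 bp
  257→263: 6 bp
  263→269: 6 bp
  269→276: 7 bp
  276→284: 8 bp
  284→2 (wrap): 288-284+2 = 6 bp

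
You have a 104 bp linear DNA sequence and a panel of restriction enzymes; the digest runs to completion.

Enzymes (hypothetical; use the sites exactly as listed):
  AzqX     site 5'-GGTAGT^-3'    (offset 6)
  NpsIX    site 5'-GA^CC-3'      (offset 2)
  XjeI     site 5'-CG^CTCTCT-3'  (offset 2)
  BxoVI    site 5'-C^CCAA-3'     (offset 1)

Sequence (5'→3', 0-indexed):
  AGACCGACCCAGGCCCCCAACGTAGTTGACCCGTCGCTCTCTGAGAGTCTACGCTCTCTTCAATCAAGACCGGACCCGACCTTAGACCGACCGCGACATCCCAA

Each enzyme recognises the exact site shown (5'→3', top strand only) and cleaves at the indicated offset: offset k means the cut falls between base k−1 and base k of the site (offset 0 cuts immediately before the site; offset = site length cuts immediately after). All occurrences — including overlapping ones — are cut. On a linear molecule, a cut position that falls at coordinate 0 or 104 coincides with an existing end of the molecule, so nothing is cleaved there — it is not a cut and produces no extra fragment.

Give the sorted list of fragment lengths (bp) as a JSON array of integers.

Per-enzyme occurrences:
  AzqX (GGTAGT, off=6): no sites
  NpsIX GACC/2: at [1, 5, 27, 67, 72, 77, 84, 88] ⇒ [3, 7, 29, 69, 74, 79, 86, 90]
  XjeI CGCTCTCT/2: at [34, 51] ⇒ [36, 53]
  BxoVI CCCAA/1: at [15, 99] ⇒ [16, 100]

All cut coordinates (distinct, sorted): [3, 7, 16, 29, 36, 53, 69, 74, 79, 86, 90, 100]

Fragment lengths:
  [0,3): 3 bp
  [3,7): 4 bp
  [7,16): 9 bp
  [16,29): 13 bp
  [29,36): 7 bp
  [36,53): 17 bp
  [53,69): 16 bp
  [69,74): 5 bp
  [74,79): 5 bp
  [79,86): 7 bp
  [86,90): 4 bp
  [90,100): 10 bp
  [100,104): 4 bp

[3,4,4,4,5,5,7,7,9,10,13,16,17]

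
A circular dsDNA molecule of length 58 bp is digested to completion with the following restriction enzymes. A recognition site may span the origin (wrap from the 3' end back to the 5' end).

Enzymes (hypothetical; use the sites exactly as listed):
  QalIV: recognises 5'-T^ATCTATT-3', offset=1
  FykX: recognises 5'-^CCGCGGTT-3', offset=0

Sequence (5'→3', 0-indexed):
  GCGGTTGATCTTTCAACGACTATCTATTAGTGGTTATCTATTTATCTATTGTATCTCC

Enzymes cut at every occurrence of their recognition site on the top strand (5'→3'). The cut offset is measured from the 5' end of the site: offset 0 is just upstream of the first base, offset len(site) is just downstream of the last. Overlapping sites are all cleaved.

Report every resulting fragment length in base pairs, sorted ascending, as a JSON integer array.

[8,13,14,23]

Site scan:
  QalIV (TATCTATT, off=1): starts [20, 34, 42] → cuts [21, 35, 43]
  FykX (CCGCGGTT, off=0): starts [56] → cuts [56]

All cut coordinates (distinct, sorted): [21, 35, 43, 56]

Fragments:
  21→35: 14 bp
  35→43: 8 bp
  43→56: 13 bp
  56→21 (wrap): 58-56+21 = 23 bp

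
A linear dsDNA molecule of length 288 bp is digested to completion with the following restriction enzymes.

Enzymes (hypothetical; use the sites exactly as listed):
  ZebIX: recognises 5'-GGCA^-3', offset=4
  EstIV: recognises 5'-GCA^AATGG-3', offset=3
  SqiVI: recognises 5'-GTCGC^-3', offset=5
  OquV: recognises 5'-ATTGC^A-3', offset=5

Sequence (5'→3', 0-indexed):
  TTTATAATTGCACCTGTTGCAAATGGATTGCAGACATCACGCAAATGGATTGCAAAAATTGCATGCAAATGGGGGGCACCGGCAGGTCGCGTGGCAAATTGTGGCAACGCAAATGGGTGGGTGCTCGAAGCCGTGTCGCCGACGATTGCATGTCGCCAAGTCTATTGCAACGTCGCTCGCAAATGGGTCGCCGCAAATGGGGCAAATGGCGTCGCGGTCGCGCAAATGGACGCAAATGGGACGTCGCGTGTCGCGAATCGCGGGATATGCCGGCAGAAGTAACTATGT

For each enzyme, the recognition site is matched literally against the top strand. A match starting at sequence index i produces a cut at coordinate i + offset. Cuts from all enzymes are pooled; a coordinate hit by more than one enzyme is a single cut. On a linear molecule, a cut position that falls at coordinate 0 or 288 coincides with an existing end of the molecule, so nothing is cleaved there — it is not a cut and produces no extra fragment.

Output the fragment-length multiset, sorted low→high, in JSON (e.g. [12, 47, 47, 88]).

Site scan:
  ZebIX GGCA/4: at [74, 80, 92, 102, 200, 271] ⇒ [78, 84, 96, 106, 204, 275]
  EstIV GCAAATGG/3: at [18, 40, 64, 108, 178, 192, 201, 221, 231] ⇒ [21, 43, 67, 111, 181, 195, 204, 224, 234]
  SqiVI GTCGC/5: at [85, 134, 151, 171, 186, 210, 216, 242, 249] ⇒ [90, 139, 156, 176, 191, 215, 221, 247, 254]
  OquV ATTGCA/5: at [6, 26, 48, 57, 144, 163] ⇒ [11, 31, 53, 62, 149, 168]

All cut coordinates (distinct, sorted): [11, 21, 31, 43, 53, 62, 67, 78, 84, 90, 96, 106, 111, 139, 149, 156, 168, 176, 181, 191, 195, 204, 215, 221, 224, 234, 247, 254, 275]

Fragment lengths:
  [0,11): 11 bp
  [11,21): 10 bp
  [21,31): 10 bp
  [31,43): 12 bp
  [43,53): 10 bp
  [53,62): 9 bp
  [62,67): 5 bp
  [67,78): 11 bp
  [78,84): 6 bp
  [84,90): 6 bp
  [90,96): 6 bp
  [96,106): 10 bp
  [106,111): 5 bp
  [111,139): 28 bp
  [139,149): 10 bp
  [149,156): 7 bp
  [156,168): 12 bp
  [168,176): 8 bp
  [176,181): 5 bp
  [181,191): 10 bp
  [191,195): 4 bp
  [195,204): 9 bp
  [204,215): 11 bp
  [215,221): 6 bp
  [221,224): 3 bp
  [224,234): 10 bp
  [234,247): 13 bp
  [247,254): 7 bp
  [254,275): 21 bp
  [275,288): 13 bp

[3,4,5,5,5,6,6,6,6,7,7,8,9,9,10,10,10,10,10,10,10,11,11,11,12,12,13,13,21,28]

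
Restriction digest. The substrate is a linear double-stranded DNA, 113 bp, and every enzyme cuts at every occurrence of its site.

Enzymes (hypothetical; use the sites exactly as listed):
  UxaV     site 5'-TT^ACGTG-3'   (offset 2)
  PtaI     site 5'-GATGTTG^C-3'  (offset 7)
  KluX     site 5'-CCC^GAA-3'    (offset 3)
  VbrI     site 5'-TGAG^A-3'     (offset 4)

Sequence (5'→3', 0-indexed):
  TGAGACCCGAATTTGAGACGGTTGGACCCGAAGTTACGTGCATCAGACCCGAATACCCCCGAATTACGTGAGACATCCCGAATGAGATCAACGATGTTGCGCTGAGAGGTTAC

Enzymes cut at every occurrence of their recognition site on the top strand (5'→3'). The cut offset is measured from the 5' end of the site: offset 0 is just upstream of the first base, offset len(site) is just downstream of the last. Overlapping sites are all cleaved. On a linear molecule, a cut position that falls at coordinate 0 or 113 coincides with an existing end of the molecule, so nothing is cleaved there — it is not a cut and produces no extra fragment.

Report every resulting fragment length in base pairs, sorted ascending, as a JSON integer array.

Site scan:
  UxaV TTACGTG/2: at [33, 63] ⇒ [35, 65]
  PtaI GATGTTGC/7: at [92] ⇒ [99]
  KluX CCCGAA/3: at [5, 26, 47, 57, 76] ⇒ [8, 29, 50, 60, 79]
  VbrI TGAGA/4: at [0, 13, 68, 82, 102] ⇒ [4, 17, 72, 86, 106]

Pooled cuts: [4, 8, 17, 29, 35, 50, 60, 65, 72, 79, 86, 99, 106]

Fragment lengths:
  [0,4): 4 bp
  [4,8): 4 bp
  [8,17): 9 bp
  [17,29): 12 bp
  [29,35): 6 bp
  [35,50): 15 bp
  [50,60): 10 bp
  [60,65): 5 bp
  [65,72): 7 bp
  [72,79): 7 bp
  [79,86): 7 bp
  [86,99): 13 bp
  [99,106): 7 bp
  [106,113): 7 bp

[4,4,5,6,7,7,7,7,7,9,10,12,13,15]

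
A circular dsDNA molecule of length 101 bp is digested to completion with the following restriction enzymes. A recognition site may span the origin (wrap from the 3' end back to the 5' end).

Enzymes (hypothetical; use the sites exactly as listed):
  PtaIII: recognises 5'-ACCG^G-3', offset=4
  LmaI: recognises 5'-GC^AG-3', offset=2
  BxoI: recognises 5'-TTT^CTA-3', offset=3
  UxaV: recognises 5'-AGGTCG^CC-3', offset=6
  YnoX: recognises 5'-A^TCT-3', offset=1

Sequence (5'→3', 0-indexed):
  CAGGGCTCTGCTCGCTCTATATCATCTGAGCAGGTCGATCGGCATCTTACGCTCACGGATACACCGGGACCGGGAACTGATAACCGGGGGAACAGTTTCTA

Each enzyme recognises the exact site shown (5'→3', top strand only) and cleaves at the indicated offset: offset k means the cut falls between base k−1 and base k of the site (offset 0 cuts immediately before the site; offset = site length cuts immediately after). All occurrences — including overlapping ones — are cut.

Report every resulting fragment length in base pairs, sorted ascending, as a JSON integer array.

[6,7,12,13,14,22,27]

Scan for sites:
  PtaIII ACCGG/4: at [62, 68, 82] ⇒ [66, 72, 86]
  LmaI GCAG/2: at [29] ⇒ [31]
  BxoI TTTCTA/3: at [95] ⇒ [98]
  UxaV (AGGTCGCC, off=6): no sites
  YnoX ATCT/1: at [23, 43] ⇒ [24, 44]

Pooled cuts: [24, 31, 44, 66, 72, 86, 98]

Fragment lengths:
  24→31: 7 bp
  31→44: 13 bp
  44→66: 22 bp
  66→72: 6 bp
  72→86: 14 bp
  86→98: 12 bp
  98→24 (wrap): 101-98+24 = 27 bp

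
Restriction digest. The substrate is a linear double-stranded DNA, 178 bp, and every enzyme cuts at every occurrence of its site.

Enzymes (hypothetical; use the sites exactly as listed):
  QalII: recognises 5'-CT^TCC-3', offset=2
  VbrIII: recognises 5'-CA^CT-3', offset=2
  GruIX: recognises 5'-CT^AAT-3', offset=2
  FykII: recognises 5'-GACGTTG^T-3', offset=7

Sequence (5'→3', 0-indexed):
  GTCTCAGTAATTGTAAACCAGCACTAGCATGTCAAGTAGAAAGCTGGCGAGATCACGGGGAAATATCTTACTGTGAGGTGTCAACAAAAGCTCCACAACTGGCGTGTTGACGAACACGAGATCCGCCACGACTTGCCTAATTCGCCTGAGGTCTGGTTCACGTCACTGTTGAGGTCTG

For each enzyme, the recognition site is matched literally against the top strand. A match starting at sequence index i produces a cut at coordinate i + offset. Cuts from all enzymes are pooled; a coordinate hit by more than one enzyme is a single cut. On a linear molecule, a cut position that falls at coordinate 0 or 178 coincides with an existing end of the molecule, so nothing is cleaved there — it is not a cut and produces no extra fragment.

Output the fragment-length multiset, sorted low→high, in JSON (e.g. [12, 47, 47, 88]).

[13,23,27,115]

Site scan:
  QalII (CTTCC, off=2): no sites
  VbrIII CACT/2: at [21, 163] ⇒ [23, 165]
  GruIX CTAAT/2: at [136] ⇒ [138]
  FykII (GACGTTGT, off=7): no sites

Pooled cuts: [23, 138, 165]

Fragments:
  [0,23): 23 bp
  [23,138): 115 bp
  [138,165): 27 bp
  [165,178): 13 bp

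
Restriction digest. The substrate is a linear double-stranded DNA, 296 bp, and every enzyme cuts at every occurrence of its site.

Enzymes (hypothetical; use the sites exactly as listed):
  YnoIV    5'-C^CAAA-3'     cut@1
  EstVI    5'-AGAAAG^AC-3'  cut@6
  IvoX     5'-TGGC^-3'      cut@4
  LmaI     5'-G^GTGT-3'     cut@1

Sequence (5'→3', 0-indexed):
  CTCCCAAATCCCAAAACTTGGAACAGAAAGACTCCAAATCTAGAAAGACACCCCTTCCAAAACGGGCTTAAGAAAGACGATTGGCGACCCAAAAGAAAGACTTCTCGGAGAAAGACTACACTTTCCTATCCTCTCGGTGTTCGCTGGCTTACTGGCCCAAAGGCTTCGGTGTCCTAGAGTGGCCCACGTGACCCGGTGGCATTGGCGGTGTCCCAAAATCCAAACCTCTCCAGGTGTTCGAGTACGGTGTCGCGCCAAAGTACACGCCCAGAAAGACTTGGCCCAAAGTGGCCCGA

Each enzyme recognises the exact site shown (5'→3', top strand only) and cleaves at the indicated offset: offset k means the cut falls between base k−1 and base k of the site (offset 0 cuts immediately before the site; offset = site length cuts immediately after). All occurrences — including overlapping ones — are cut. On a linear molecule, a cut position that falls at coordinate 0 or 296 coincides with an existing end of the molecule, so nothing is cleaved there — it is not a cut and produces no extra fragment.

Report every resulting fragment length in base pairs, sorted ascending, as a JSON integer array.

[1,1,1,4,4,4,4,6,6,7,7,7,8,9,9,9,10,10,11,12,13,13,13,15,15,17,19,19,20,22]

Per-enzyme occurrences:
  YnoIV CCAAA/1: at [3, 10, 33, 56, 88, 156, 212, 219, 254, 282] ⇒ [4, 11, 34, 57, 89, 157, 213, 220, 255, 283]
  EstVI AGAAAGAC/6: at [24, 41, 70, 93, 108, 269] ⇒ [30, 47, 76, 99, 114, 275]
  IvoX TGGC/4: at [81, 144, 152, 179, 196, 202, 278, 288] ⇒ [85, 148, 156, 183, 200, 206, 282, 292]
  LmaI GGTGT/1: at [135, 167, 206, 232, 245] ⇒ [136, 168, 207, 233, 246]

All cut coordinates (distinct, sorted): [4, 11, 30, 34, 47, 57, 76, 85, 89, 99, 114, 136, 148, 156, 157, 168, 183, 200, 206, 207, 213, 220, 233, 246, 255, 275, 282, 283, 292]

Fragment lengths:
  [0,4): 4 bp
  [4,11): 7 bp
  [11,30): 19 bp
  [30,34): 4 bp
  [34,47): 13 bp
  [47,57): 10 bp
  [57,76): 19 bp
  [76,85): 9 bp
  [85,89): 4 bp
  [89,99): 10 bp
  [99,114): 15 bp
  [114,136): 22 bp
  [136,148): 12 bp
  [148,156): 8 bp
  [156,157): 1 bp
  [157,168): 11 bp
  [168,183): 15 bp
  [183,200): 17 bp
  [200,206): 6 bp
  [206,207): 1 bp
  [207,213): 6 bp
  [213,220): 7 bp
  [220,233): 13 bp
  [233,246): 13 bp
  [246,255): 9 bp
  [255,275): 20 bp
  [275,282): 7 bp
  [282,283): 1 bp
  [283,292): 9 bp
  [292,296): 4 bp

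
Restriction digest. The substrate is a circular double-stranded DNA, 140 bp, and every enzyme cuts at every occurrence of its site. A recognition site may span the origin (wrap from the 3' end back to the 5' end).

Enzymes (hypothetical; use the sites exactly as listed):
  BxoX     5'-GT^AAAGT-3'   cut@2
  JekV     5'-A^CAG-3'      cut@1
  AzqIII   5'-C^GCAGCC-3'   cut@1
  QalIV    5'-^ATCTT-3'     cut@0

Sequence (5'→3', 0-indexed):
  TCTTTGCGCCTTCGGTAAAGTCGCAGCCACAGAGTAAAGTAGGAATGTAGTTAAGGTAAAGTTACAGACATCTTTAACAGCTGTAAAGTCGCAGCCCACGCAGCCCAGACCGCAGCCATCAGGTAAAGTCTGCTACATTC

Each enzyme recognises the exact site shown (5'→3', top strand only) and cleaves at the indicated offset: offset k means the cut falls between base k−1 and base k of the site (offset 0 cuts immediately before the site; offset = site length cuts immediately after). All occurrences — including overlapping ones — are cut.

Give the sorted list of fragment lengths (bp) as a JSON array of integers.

[5,6,6,6,7,7,7,8,9,12,13,22,32]

Scan for sites:
  BxoX GTAAAGT/2: at [14, 33, 55, 82, 122] ⇒ [16, 35, 57, 84, 124]
  JekV ACAG/1: at [28, 63, 76] ⇒ [29, 64, 77]
  AzqIII CGCAGCC/1: at [21, 89, 98, 110] ⇒ [22, 90, 99, 111]
  QalIV ATCTT/0: at [69] ⇒ [69]

Pooled cuts: [16, 22, 29, 35, 57, 64, 69, 77, 84, 90, 99, 111, 124]

Fragments:
  16→22: 6 bp
  22→29: 7 bp
  29→35: 6 bp
  35→57: 22 bp
  57→64: 7 bp
  64→69: 5 bp
  69→77: 8 bp
  77→84: 7 bp
  84→90: 6 bp
  90→99: 9 bp
  99→111: 12 bp
  111→124: 13 bp
  124→16 (wrap): 140-124+16 = 32 bp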